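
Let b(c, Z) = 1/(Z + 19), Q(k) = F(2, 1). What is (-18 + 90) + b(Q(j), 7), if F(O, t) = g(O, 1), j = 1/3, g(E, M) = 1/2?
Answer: 1873/26 ≈ 72.038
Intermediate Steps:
g(E, M) = ½
j = ⅓ ≈ 0.33333
F(O, t) = ½
Q(k) = ½
b(c, Z) = 1/(19 + Z)
(-18 + 90) + b(Q(j), 7) = (-18 + 90) + 1/(19 + 7) = 72 + 1/26 = 1873/26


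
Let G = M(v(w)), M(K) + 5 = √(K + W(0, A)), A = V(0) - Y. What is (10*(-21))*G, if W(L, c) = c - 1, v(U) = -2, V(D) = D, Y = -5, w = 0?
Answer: 1050 - 210*√2 ≈ 753.02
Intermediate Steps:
A = 5 (A = 0 - 1*(-5) = 0 + 5 = 5)
W(L, c) = -1 + c
M(K) = -5 + √(4 + K) (M(K) = -5 + √(K + (-1 + 5)) = -5 + √(K + 4) = -5 + √(4 + K))
G = -5 + √2 (G = -5 + √(4 - 2) = -5 + √2 ≈ -3.5858)
(10*(-21))*G = (10*(-21))*(-5 + √2) = -210*(-5 + √2) = 1050 - 210*√2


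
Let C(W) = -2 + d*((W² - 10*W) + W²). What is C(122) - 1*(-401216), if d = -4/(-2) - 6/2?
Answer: 372666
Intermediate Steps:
d = -1 (d = -4*(-½) - 6*½ = 2 - 3 = -1)
C(W) = -2 - 2*W² + 10*W (C(W) = -2 - ((W² - 10*W) + W²) = -2 - (-10*W + 2*W²) = -2 + (-2*W² + 10*W) = -2 - 2*W² + 10*W)
C(122) - 1*(-401216) = (-2 - 2*122² + 10*122) - 1*(-401216) = (-2 - 2*14884 + 1220) + 401216 = (-2 - 29768 + 1220) + 401216 = -28550 + 401216 = 372666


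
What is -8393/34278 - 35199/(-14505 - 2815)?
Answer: 530592281/296847480 ≈ 1.7874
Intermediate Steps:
-8393/34278 - 35199/(-14505 - 2815) = -8393*1/34278 - 35199/(-17320) = -8393/34278 - 35199*(-1/17320) = -8393/34278 + 35199/17320 = 530592281/296847480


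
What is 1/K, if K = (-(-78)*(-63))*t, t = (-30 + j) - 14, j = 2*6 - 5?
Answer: 1/181818 ≈ 5.5000e-6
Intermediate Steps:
j = 7 (j = 12 - 5 = 7)
t = -37 (t = (-30 + 7) - 14 = -23 - 14 = -37)
K = 181818 (K = -(-78)*(-63)*(-37) = -78*63*(-37) = -4914*(-37) = 181818)
1/K = 1/181818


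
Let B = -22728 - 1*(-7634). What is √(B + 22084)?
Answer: √6990 ≈ 83.606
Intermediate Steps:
B = -15094 (B = -22728 + 7634 = -15094)
√(B + 22084) = √(-15094 + 22084) = √6990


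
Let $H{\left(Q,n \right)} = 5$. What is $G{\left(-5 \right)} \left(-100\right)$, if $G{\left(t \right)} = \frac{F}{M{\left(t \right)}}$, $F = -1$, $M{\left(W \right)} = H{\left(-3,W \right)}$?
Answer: $20$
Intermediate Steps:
$M{\left(W \right)} = 5$
$G{\left(t \right)} = - \frac{1}{5}$
$G{\left(-5 \right)} \left(-100\right) = \left(- \frac{1}{5}\right) \left(-100\right) = 20$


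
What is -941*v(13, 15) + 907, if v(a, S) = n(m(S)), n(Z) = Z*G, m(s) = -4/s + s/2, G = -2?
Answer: 217802/15 ≈ 14520.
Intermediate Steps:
m(s) = s/2 - 4/s (m(s) = -4/s + s*(½) = -4/s + s/2 = s/2 - 4/s)
n(Z) = -2*Z (n(Z) = Z*(-2) = -2*Z)
v(a, S) = -S + 8/S (v(a, S) = -2*(S/2 - 4/S) = -S + 8/S)
-941*v(13, 15) + 907 = -941*(-1*15 + 8/15) + 907 = -941*(-15 + 8*(1/15)) + 907 = -941*(-15 + 8/15) + 907 = -941*(-217/15) + 907 = 204197/15 + 907 = 217802/15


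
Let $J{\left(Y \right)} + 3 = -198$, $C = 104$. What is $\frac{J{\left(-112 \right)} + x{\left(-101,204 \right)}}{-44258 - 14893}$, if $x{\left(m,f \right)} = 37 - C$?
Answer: $\frac{268}{59151} \approx 0.0045308$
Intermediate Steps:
$x{\left(m,f \right)} = -67$ ($x{\left(m,f \right)} = 37 - 104 = -67$)
$J{\left(Y \right)} = -201$ ($J{\left(Y \right)} = -3 - 198 = -201$)
$\frac{J{\left(-112 \right)} + x{\left(-101,204 \right)}}{-44258 - 14893} = \frac{-201 - 67}{-44258 - 14893} = - \frac{268}{-59151} = \left(-268\right) \left(- \frac{1}{59151}\right) = \frac{268}{59151}$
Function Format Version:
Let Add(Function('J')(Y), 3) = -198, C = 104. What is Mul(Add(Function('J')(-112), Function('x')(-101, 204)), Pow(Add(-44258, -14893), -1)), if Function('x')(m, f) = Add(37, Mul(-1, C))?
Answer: Rational(268, 59151) ≈ 0.0045308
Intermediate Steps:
Function('x')(m, f) = -67 (Function('x')(m, f) = Add(37, Mul(-1, 104)) = Add(37, -104) = -67)
Function('J')(Y) = -201 (Function('J')(Y) = Add(-3, -198) = -201)
Mul(Add(Function('J')(-112), Function('x')(-101, 204)), Pow(Add(-44258, -14893), -1)) = Mul(Add(-201, -67), Pow(Add(-44258, -14893), -1)) = Mul(-268, Pow(-59151, -1)) = Mul(-268, Rational(-1, 59151)) = Rational(268, 59151)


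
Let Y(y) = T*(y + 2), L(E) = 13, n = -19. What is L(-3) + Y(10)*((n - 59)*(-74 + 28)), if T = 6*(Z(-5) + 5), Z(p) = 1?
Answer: 1550029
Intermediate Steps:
T = 36 (T = 6*(1 + 5) = 6*6 = 36)
Y(y) = 72 + 36*y (Y(y) = 36*(y + 2) = 36*(2 + y) = 72 + 36*y)
L(-3) + Y(10)*((n - 59)*(-74 + 28)) = 13 + (72 + 36*10)*((-19 - 59)*(-74 + 28)) = 13 + (72 + 360)*(-78*(-46)) = 13 + 432*3588 = 13 + 1550016 = 1550029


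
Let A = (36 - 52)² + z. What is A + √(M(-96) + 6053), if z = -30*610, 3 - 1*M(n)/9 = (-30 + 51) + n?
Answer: -18044 + √6755 ≈ -17962.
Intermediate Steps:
M(n) = -162 - 9*n (M(n) = 27 - 9*((-30 + 51) + n) = 27 - 9*(21 + n) = 27 + (-189 - 9*n) = -162 - 9*n)
z = -18300
A = -18044 (A = (36 - 52)² - 18300 = (-16)² - 18300 = 256 - 18300 = -18044)
A + √(M(-96) + 6053) = -18044 + √((-162 - 9*(-96)) + 6053) = -18044 + √((-162 + 864) + 6053) = -18044 + √(702 + 6053) = -18044 + √6755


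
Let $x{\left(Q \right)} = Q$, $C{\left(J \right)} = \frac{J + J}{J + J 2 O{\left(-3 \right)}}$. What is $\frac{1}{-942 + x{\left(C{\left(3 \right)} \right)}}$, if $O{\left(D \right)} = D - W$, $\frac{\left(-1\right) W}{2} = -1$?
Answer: $- \frac{9}{8480} \approx -0.0010613$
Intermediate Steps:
$W = 2$ ($W = \left(-2\right) \left(-1\right) = 2$)
$O{\left(D \right)} = -2 + D$ ($O{\left(D \right)} = D - 2 = -2 + D$)
$C{\left(J \right)} = - \frac{2}{9}$ ($C{\left(J \right)} = \frac{J + J}{J + J 2 \left(-2 - 3\right)} = \frac{2 J}{J + 2 J \left(-5\right)} = \frac{2 J}{J - 10 J} = \frac{2 J}{\left(-9\right) J} = 2 J \left(- \frac{1}{9 J}\right) = - \frac{2}{9}$)
$\frac{1}{-942 + x{\left(C{\left(3 \right)} \right)}} = \frac{1}{-942 - \frac{2}{9}} = \frac{1}{- \frac{8480}{9}} = - \frac{9}{8480}$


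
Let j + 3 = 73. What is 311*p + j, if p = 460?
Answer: 143130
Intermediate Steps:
j = 70 (j = -3 + 73 = 70)
311*p + j = 311*460 + 70 = 143060 + 70 = 143130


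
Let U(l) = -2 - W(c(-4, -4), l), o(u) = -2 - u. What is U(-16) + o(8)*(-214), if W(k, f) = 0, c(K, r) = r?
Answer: 2138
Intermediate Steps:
U(l) = -2 (U(l) = -2 - 1*0 = -2 + 0 = -2)
U(-16) + o(8)*(-214) = -2 + (-2 - 1*8)*(-214) = -2 + (-2 - 8)*(-214) = -2 - 10*(-214) = -2 + 2140 = 2138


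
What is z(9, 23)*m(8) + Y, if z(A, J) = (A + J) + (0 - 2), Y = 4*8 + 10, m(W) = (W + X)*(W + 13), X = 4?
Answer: 7602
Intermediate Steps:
m(W) = (4 + W)*(13 + W) (m(W) = (W + 4)*(W + 13) = (4 + W)*(13 + W))
Y = 42 (Y = 32 + 10 = 42)
z(A, J) = -2 + A + J (z(A, J) = (A + J) - 2 = -2 + A + J)
z(9, 23)*m(8) + Y = (-2 + 9 + 23)*(52 + 8**2 + 17*8) + 42 = 30*(52 + 64 + 136) + 42 = 30*252 + 42 = 7560 + 42 = 7602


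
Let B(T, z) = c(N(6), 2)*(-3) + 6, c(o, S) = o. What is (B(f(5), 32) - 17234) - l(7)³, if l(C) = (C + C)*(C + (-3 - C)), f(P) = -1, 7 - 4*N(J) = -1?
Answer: 56854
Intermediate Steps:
N(J) = 2 (N(J) = 7/4 - ¼*(-1) = 7/4 + ¼ = 2)
B(T, z) = 0 (B(T, z) = 2*(-3) + 6 = -6 + 6 = 0)
l(C) = -6*C (l(C) = (2*C)*(-3) = -6*C)
(B(f(5), 32) - 17234) - l(7)³ = (0 - 17234) - (-6*7)³ = -17234 - 1*(-42)³ = -17234 - 1*(-74088) = -17234 + 74088 = 56854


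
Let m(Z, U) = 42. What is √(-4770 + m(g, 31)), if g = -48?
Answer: 2*I*√1182 ≈ 68.76*I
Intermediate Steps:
√(-4770 + m(g, 31)) = √(-4770 + 42) = √(-4728) = 2*I*√1182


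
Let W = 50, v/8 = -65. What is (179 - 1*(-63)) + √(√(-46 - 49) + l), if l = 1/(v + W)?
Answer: 242 + √(-470 + 220900*I*√95)/470 ≈ 244.21 + 2.2078*I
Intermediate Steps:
v = -520 (v = 8*(-65) = -520)
l = -1/470 (l = 1/(-520 + 50) = 1/(-470) = -1/470 ≈ -0.0021277)
(179 - 1*(-63)) + √(√(-46 - 49) + l) = (179 - 1*(-63)) + √(√(-46 - 49) - 1/470) = (179 + 63) + √(√(-95) - 1/470) = 242 + √(I*√95 - 1/470) = 242 + √(-1/470 + I*√95)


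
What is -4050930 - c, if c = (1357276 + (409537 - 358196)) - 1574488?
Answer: -3885059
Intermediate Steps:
c = -165871 (c = (1357276 + 51341) - 1574488 = 1408617 - 1574488 = -165871)
-4050930 - c = -4050930 - 1*(-165871) = -4050930 + 165871 = -3885059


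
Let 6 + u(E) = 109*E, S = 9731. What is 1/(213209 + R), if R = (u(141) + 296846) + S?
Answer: 1/535149 ≈ 1.8686e-6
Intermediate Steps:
u(E) = -6 + 109*E
R = 321940 (R = ((-6 + 109*141) + 296846) + 9731 = ((-6 + 15369) + 296846) + 9731 = (15363 + 296846) + 9731 = 312209 + 9731 = 321940)
1/(213209 + R) = 1/(213209 + 321940) = 1/535149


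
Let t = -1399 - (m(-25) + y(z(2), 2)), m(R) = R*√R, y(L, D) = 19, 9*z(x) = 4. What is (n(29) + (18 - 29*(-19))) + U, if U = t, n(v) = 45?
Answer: -804 + 125*I ≈ -804.0 + 125.0*I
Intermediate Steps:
z(x) = 4/9 (z(x) = (⅑)*4 = 4/9)
m(R) = R^(3/2)
t = -1418 + 125*I (t = -1399 - ((-25)^(3/2) + 19) = -1399 - (-125*I + 19) = -1399 - (19 - 125*I) = -1399 + (-19 + 125*I) = -1418 + 125*I ≈ -1418.0 + 125.0*I)
U = -1418 + 125*I ≈ -1418.0 + 125.0*I
(n(29) + (18 - 29*(-19))) + U = (45 + (18 - 29*(-19))) + (-1418 + 125*I) = (45 + (18 + 551)) + (-1418 + 125*I) = (45 + 569) + (-1418 + 125*I) = 614 + (-1418 + 125*I) = -804 + 125*I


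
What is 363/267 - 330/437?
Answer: 23507/38893 ≈ 0.60440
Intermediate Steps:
363/267 - 330/437 = 363*(1/267) - 330*1/437 = 121/89 - 330/437 = 23507/38893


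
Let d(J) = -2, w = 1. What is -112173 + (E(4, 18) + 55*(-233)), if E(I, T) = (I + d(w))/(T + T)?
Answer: -2249783/18 ≈ -1.2499e+5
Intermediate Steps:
E(I, T) = (-2 + I)/(2*T) (E(I, T) = (I - 2)/(T + T) = (-2 + I)/((2*T)) = (-2 + I)*(1/(2*T)) = (-2 + I)/(2*T))
-112173 + (E(4, 18) + 55*(-233)) = -112173 + ((½)*(-2 + 4)/18 + 55*(-233)) = -112173 + ((½)*(1/18)*2 - 12815) = -112173 + (1/18 - 12815) = -112173 - 230669/18 = -2249783/18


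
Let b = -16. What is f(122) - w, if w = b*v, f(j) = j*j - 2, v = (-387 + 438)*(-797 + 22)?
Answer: -617518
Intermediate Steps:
v = -39525 (v = 51*(-775) = -39525)
f(j) = -2 + j² (f(j) = j² - 2 = -2 + j²)
w = 632400 (w = -16*(-39525) = 632400)
f(122) - w = (-2 + 122²) - 1*632400 = (-2 + 14884) - 632400 = 14882 - 632400 = -617518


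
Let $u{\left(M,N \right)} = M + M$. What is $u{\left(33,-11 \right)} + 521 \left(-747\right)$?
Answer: $-389121$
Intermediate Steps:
$u{\left(M,N \right)} = 2 M$
$u{\left(33,-11 \right)} + 521 \left(-747\right) = 2 \cdot 33 + 521 \left(-747\right) = 66 - 389187 = -389121$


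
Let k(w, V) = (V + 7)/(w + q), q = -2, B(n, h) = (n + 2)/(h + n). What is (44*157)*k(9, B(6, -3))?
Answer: 200332/21 ≈ 9539.6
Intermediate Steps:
B(n, h) = (2 + n)/(h + n)
k(w, V) = (7 + V)/(-2 + w) (k(w, V) = (V + 7)/(w - 2) = (7 + V)/(-2 + w))
(44*157)*k(9, B(6, -3)) = (44*157)*((7 + (2 + 6)/(-3 + 6))/(-2 + 9)) = 6908*((7 + 8/3)/7) = 6908*((1/7)*(29/3)) = 6908*(29/21) = 200332/21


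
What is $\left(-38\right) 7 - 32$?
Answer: $-298$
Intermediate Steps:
$\left(-38\right) 7 - 32 = -266 - 32 = -298$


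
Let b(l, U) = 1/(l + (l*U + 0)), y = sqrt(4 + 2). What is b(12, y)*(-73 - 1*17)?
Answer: 3/2 - 3*sqrt(6)/2 ≈ -2.1742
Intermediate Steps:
y = sqrt(6) ≈ 2.4495
b(l, U) = 1/(l + U*l) (b(l, U) = 1/(l + (U*l + 0)) = 1/(l + U*l))
b(12, y)*(-73 - 1*17) = (1/(12*(1 + sqrt(6))))*(-73 - 1*17) = (1/(12*(1 + sqrt(6))))*(-73 - 17) = (1/(12*(1 + sqrt(6))))*(-90) = -15/(2*(1 + sqrt(6)))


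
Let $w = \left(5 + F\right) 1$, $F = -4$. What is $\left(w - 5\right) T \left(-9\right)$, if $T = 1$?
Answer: $36$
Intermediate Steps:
$w = 1$ ($w = \left(5 - 4\right) 1 = 1 \cdot 1 = 1$)
$\left(w - 5\right) T \left(-9\right) = \left(1 - 5\right) 1 \left(-9\right) = \left(-4\right) 1 \left(-9\right) = \left(-4\right) \left(-9\right) = 36$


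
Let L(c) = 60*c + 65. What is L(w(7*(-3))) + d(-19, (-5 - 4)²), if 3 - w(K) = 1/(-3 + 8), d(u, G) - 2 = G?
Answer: 316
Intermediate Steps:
d(u, G) = 2 + G
w(K) = 14/5 (w(K) = 3 - 1/(-3 + 8) = 3 - 1/5 = 3 - 1*⅕ = 3 - ⅕ = 14/5)
L(c) = 65 + 60*c
L(w(7*(-3))) + d(-19, (-5 - 4)²) = (65 + 60*(14/5)) + (2 + (-5 - 4)²) = (65 + 168) + (2 + (-9)²) = 233 + (2 + 81) = 233 + 83 = 316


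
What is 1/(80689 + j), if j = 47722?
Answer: 1/128411 ≈ 7.7875e-6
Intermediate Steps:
1/(80689 + j) = 1/(80689 + 47722) = 1/128411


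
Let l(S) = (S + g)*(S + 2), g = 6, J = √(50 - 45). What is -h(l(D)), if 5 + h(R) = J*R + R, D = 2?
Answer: -27 - 32*√5 ≈ -98.554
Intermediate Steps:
J = √5 ≈ 2.2361
l(S) = (2 + S)*(6 + S) (l(S) = (S + 6)*(S + 2) = (6 + S)*(2 + S) = (2 + S)*(6 + S))
h(R) = -5 + R + R*√5 (h(R) = -5 + (√5*R + R) = -5 + (R*√5 + R) = -5 + (R + R*√5) = -5 + R + R*√5)
-h(l(D)) = -(-5 + (12 + 2² + 8*2) + (12 + 2² + 8*2)*√5) = -(-5 + (12 + 4 + 16) + (12 + 4 + 16)*√5) = -(-5 + 32 + 32*√5) = -(27 + 32*√5) = -27 - 32*√5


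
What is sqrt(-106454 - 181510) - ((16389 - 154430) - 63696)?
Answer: 201737 + 6*I*sqrt(7999) ≈ 2.0174e+5 + 536.62*I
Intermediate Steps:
sqrt(-106454 - 181510) - ((16389 - 154430) - 63696) = sqrt(-287964) - (-138041 - 63696) = 6*I*sqrt(7999) - 1*(-201737) = 6*I*sqrt(7999) + 201737 = 201737 + 6*I*sqrt(7999)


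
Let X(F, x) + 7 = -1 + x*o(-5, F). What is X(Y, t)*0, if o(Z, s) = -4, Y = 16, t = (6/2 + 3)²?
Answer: 0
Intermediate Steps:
t = 36 (t = (6*(½) + 3)² = (3 + 3)² = 6² = 36)
X(F, x) = -8 - 4*x (X(F, x) = -7 + (-1 + x*(-4)) = -7 + (-1 - 4*x) = -8 - 4*x)
X(Y, t)*0 = (-8 - 4*36)*0 = (-8 - 144)*0 = -152*0 = 0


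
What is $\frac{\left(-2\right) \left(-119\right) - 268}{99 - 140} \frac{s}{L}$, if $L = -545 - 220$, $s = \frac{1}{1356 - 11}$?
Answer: $- \frac{2}{2812395} \approx -7.1114 \cdot 10^{-7}$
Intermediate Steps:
$s = \frac{1}{1345} \approx 0.00074349$
$L = -765$ ($L = -545 - 220 = -765$)
$\frac{\left(-2\right) \left(-119\right) - 268}{99 - 140} \frac{s}{L} = \frac{\left(-2\right) \left(-119\right) - 268}{99 - 140} \frac{1}{1345 \left(-765\right)} = \frac{238 - 268}{-41} \cdot \frac{1}{1345} \left(- \frac{1}{765}\right) = \left(-30\right) \left(- \frac{1}{41}\right) \left(- \frac{1}{1028925}\right) = \frac{30}{41} \left(- \frac{1}{1028925}\right) = - \frac{2}{2812395}$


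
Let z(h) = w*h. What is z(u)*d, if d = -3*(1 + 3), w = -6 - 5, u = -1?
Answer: -132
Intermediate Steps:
w = -11
d = -12 (d = -3*4 = -12)
z(h) = -11*h
z(u)*d = -11*(-1)*(-12) = 11*(-12) = -132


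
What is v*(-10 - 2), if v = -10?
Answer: 120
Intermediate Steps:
v*(-10 - 2) = -10*(-10 - 2) = -10*(-12) = 120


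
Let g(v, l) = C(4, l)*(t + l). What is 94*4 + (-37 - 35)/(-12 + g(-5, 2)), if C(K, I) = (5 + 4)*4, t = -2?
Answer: 382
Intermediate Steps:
C(K, I) = 36 (C(K, I) = 9*4 = 36)
g(v, l) = -72 + 36*l (g(v, l) = 36*(-2 + l) = -72 + 36*l)
94*4 + (-37 - 35)/(-12 + g(-5, 2)) = 94*4 + (-37 - 35)/(-12 + (-72 + 36*2)) = 376 - 72/(-12 + (-72 + 72)) = 376 - 72/(-12 + 0) = 376 - 72/(-12) = 376 - 72*(-1/12) = 376 + 6 = 382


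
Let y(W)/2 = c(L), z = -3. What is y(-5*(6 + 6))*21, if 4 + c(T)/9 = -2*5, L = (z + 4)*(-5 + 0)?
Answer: -5292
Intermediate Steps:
L = -5 (L = (-3 + 4)*(-5 + 0) = 1*(-5) = -5)
c(T) = -126 (c(T) = -36 + 9*(-2*5) = -36 + 9*(-10) = -36 - 90 = -126)
y(W) = -252 (y(W) = 2*(-126) = -252)
y(-5*(6 + 6))*21 = -252*21 = -5292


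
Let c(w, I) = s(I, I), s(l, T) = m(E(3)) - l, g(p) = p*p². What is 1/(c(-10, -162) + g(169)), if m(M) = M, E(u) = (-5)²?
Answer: 1/4826996 ≈ 2.0717e-7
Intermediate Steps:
E(u) = 25
g(p) = p³
s(l, T) = 25 - l
c(w, I) = 25 - I
1/(c(-10, -162) + g(169)) = 1/((25 - 1*(-162)) + 169³) = 1/((25 + 162) + 4826809) = 1/(187 + 4826809) = 1/4826996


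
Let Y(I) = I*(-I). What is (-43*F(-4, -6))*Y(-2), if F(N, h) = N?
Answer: -688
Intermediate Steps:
Y(I) = -I²
(-43*F(-4, -6))*Y(-2) = (-43*(-4))*(-1*(-2)²) = 172*(-1*4) = 172*(-4) = -688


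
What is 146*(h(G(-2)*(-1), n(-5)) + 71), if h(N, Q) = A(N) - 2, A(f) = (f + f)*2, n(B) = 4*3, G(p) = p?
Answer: 11242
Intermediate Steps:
n(B) = 12
A(f) = 4*f (A(f) = (2*f)*2 = 4*f)
h(N, Q) = -2 + 4*N (h(N, Q) = 4*N - 2 = -2 + 4*N)
146*(h(G(-2)*(-1), n(-5)) + 71) = 146*((-2 + 4*(-2*(-1))) + 71) = 146*((-2 + 4*2) + 71) = 146*((-2 + 8) + 71) = 146*(6 + 71) = 146*77 = 11242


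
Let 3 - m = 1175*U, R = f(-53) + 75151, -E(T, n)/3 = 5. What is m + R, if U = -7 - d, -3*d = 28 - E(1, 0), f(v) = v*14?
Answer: 197386/3 ≈ 65795.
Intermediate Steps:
f(v) = 14*v
E(T, n) = -15 (E(T, n) = -3*5 = -15)
d = -43/3 (d = -(28 - 1*(-15))/3 = -(28 + 15)/3 = -1/3*43 = -43/3 ≈ -14.333)
R = 74409 (R = 14*(-53) + 75151 = -742 + 75151 = 74409)
U = 22/3 (U = -7 - 1*(-43/3) = -7 + 43/3 = 22/3 ≈ 7.3333)
m = -25841/3 (m = 3 - 1175*22/3 = 3 - 1*25850/3 = 3 - 25850/3 = -25841/3 ≈ -8613.7)
m + R = -25841/3 + 74409 = 197386/3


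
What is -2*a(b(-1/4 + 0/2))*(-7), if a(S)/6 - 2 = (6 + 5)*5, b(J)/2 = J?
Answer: 4788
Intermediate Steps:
b(J) = 2*J
a(S) = 342 (a(S) = 12 + 6*((6 + 5)*5) = 12 + 6*(11*5) = 12 + 6*55 = 12 + 330 = 342)
-2*a(b(-1/4 + 0/2))*(-7) = -2*342*(-7) = -684*(-7) = 4788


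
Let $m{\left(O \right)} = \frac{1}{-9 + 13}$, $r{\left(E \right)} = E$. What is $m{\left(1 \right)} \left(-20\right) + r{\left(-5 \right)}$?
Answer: $-10$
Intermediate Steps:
$m{\left(O \right)} = \frac{1}{4}$
$m{\left(1 \right)} \left(-20\right) + r{\left(-5 \right)} = \frac{1}{4} \left(-20\right) - 5 = -5 - 5 = -10$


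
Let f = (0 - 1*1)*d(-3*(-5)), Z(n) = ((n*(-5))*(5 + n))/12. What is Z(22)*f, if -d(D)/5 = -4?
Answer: 4950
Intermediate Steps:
d(D) = 20 (d(D) = -5*(-4) = 20)
Z(n) = -5*n*(5 + n)/12 (Z(n) = ((-5*n)*(5 + n))*(1/12) = -5*n*(5 + n)*(1/12) = -5*n*(5 + n)/12)
f = -20 (f = (0 - 1*1)*20 = (0 - 1)*20 = -1*20 = -20)
Z(22)*f = -5/12*22*(5 + 22)*(-20) = -5/12*22*27*(-20) = -495/2*(-20) = 4950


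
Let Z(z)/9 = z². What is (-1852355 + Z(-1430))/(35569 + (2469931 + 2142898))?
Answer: 16551745/4648398 ≈ 3.5607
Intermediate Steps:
Z(z) = 9*z²
(-1852355 + Z(-1430))/(35569 + (2469931 + 2142898)) = (-1852355 + 9*(-1430)²)/(35569 + (2469931 + 2142898)) = (-1852355 + 9*2044900)/(35569 + 4612829) = (-1852355 + 18404100)/4648398 = 16551745*(1/4648398) = 16551745/4648398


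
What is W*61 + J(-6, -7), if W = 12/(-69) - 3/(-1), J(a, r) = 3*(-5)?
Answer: 3620/23 ≈ 157.39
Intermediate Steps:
J(a, r) = -15
W = 65/23 (W = 12*(-1/69) - 3*(-1) = -4/23 + 3 = 65/23 ≈ 2.8261)
W*61 + J(-6, -7) = (65/23)*61 - 15 = 3965/23 - 15 = 3620/23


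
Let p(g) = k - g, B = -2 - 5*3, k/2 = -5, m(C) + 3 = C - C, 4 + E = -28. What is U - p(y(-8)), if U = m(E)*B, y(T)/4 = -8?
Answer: 29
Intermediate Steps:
E = -32 (E = -4 - 28 = -32)
y(T) = -32 (y(T) = 4*(-8) = -32)
m(C) = -3 (m(C) = -3 + (C - C) = -3 + 0 = -3)
k = -10 (k = 2*(-5) = -10)
B = -17 (B = -2 - 15 = -17)
p(g) = -10 - g
U = 51 (U = -3*(-17) = 51)
U - p(y(-8)) = 51 - (-10 - 1*(-32)) = 51 - (-10 + 32) = 51 - 1*22 = 51 - 22 = 29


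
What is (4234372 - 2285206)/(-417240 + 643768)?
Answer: 974583/113264 ≈ 8.6045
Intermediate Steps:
(4234372 - 2285206)/(-417240 + 643768) = 1949166/226528 = 1949166*(1/226528) = 974583/113264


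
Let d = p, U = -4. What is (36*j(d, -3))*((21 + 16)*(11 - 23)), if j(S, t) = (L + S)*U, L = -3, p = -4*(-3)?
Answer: 575424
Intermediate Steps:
p = 12
d = 12
j(S, t) = 12 - 4*S (j(S, t) = (-3 + S)*(-4) = 12 - 4*S)
(36*j(d, -3))*((21 + 16)*(11 - 23)) = (36*(12 - 4*12))*((21 + 16)*(11 - 23)) = (36*(12 - 48))*(37*(-12)) = (36*(-36))*(-444) = -1296*(-444) = 575424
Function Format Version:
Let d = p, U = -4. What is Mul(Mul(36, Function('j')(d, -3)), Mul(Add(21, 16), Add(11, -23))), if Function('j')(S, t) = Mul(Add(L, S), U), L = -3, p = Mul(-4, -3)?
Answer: 575424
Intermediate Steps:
p = 12
d = 12
Function('j')(S, t) = Add(12, Mul(-4, S)) (Function('j')(S, t) = Mul(Add(-3, S), -4) = Add(12, Mul(-4, S)))
Mul(Mul(36, Function('j')(d, -3)), Mul(Add(21, 16), Add(11, -23))) = Mul(Mul(36, Add(12, Mul(-4, 12))), Mul(Add(21, 16), Add(11, -23))) = Mul(Mul(36, Add(12, -48)), Mul(37, -12)) = Mul(Mul(36, -36), -444) = Mul(-1296, -444) = 575424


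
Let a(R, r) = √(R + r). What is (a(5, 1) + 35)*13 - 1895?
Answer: -1440 + 13*√6 ≈ -1408.2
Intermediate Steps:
(a(5, 1) + 35)*13 - 1895 = (√(5 + 1) + 35)*13 - 1895 = (√6 + 35)*13 - 1895 = (35 + √6)*13 - 1895 = (455 + 13*√6) - 1895 = -1440 + 13*√6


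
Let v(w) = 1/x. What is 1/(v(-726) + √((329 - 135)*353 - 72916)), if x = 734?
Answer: 734/2388844105 - 538756*I*√4434/2388844105 ≈ 3.0726e-7 - 0.015018*I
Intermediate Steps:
v(w) = 1/734
1/(v(-726) + √((329 - 135)*353 - 72916)) = 1/(1/734 + √((329 - 135)*353 - 72916)) = 1/(1/734 + √(194*353 - 72916)) = 1/(1/734 + √(68482 - 72916)) = 1/(1/734 + √(-4434)) = 1/(1/734 + I*√4434)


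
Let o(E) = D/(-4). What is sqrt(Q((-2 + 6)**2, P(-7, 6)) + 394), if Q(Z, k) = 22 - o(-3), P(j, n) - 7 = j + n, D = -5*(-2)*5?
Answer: sqrt(1714)/2 ≈ 20.700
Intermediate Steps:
D = 50 (D = 10*5 = 50)
P(j, n) = 7 + j + n (P(j, n) = 7 + (j + n) = 7 + j + n)
o(E) = -25/2 (o(E) = 50/(-4) = 50*(-1/4) = -25/2)
Q(Z, k) = 69/2 (Q(Z, k) = 22 - 1*(-25/2) = 22 + 25/2 = 69/2)
sqrt(Q((-2 + 6)**2, P(-7, 6)) + 394) = sqrt(69/2 + 394) = sqrt(857/2) = sqrt(1714)/2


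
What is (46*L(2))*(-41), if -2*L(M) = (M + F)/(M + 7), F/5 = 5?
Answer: 2829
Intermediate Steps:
F = 25 (F = 5*5 = 25)
L(M) = -(25 + M)/(2*(7 + M)) (L(M) = -(M + 25)/(2*(M + 7)) = -(25 + M)/(2*(7 + M)))
(46*L(2))*(-41) = (46*((-25 - 1*2)/(2*(7 + 2))))*(-41) = (46*((½)*(-25 - 2)/9))*(-41) = (46*((½)*(⅑)*(-27)))*(-41) = (46*(-3/2))*(-41) = -69*(-41) = 2829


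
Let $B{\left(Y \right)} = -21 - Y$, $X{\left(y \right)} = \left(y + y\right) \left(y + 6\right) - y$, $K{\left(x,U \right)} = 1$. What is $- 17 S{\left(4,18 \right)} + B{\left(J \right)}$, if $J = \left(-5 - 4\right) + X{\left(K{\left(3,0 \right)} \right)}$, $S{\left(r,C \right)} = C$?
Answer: $-331$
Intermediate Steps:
$X{\left(y \right)} = - y + 2 y \left(6 + y\right)$ ($X{\left(y \right)} = 2 y \left(6 + y\right) - y = - y + 2 y \left(6 + y\right)$)
$J = 4$ ($J = \left(-5 - 4\right) + 1 \left(11 + 2 \cdot 1\right) = \left(-5 - 4\right) + 1 \left(11 + 2\right) = -9 + 1 \cdot 13 = -9 + 13 = 4$)
$- 17 S{\left(4,18 \right)} + B{\left(J \right)} = \left(-17\right) 18 - 25 = -306 - 25 = -331$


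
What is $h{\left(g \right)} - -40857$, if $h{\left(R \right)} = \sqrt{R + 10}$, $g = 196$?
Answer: $40857 + \sqrt{206} \approx 40871.0$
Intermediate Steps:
$h{\left(R \right)} = \sqrt{10 + R}$
$h{\left(g \right)} - -40857 = \sqrt{10 + 196} - -40857 = \sqrt{206} + 40857 = 40857 + \sqrt{206}$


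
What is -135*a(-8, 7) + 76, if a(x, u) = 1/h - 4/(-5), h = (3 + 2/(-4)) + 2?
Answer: -62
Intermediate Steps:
h = 9/2 (h = (3 + 2*(-¼)) + 2 = (3 - ½) + 2 = 5/2 + 2 = 9/2 ≈ 4.5000)
a(x, u) = 46/45 (a(x, u) = 1/(9/2) - 4/(-5) = 1*(2/9) - 4*(-⅕) = 2/9 + ⅘ = 46/45)
-135*a(-8, 7) + 76 = -135*46/45 + 76 = -138 + 76 = -62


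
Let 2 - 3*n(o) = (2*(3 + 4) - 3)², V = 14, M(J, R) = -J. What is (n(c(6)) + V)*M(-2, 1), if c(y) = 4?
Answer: -154/3 ≈ -51.333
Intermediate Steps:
n(o) = -119/3 (n(o) = ⅔ - (2*(3 + 4) - 3)²/3 = ⅔ - (2*7 - 3)²/3 = ⅔ - (14 - 3)²/3 = ⅔ - ⅓*11² = ⅔ - ⅓*121 = ⅔ - 121/3 = -119/3)
(n(c(6)) + V)*M(-2, 1) = (-119/3 + 14)*(-1*(-2)) = -77/3*2 = -154/3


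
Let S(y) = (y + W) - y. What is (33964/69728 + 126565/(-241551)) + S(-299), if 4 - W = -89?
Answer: 391441412437/4210717032 ≈ 92.963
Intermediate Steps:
W = 93 (W = 4 - 1*(-89) = 4 + 89 = 93)
S(y) = 93 (S(y) = (y + 93) - y = (93 + y) - y = 93)
(33964/69728 + 126565/(-241551)) + S(-299) = (33964/69728 + 126565/(-241551)) + 93 = (33964*(1/69728) + 126565*(-1/241551)) + 93 = (8491/17432 - 126565/241551) + 93 = -155271539/4210717032 + 93 = 391441412437/4210717032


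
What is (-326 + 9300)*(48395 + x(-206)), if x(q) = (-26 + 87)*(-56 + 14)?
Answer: 411305342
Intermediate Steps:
x(q) = -2562 (x(q) = 61*(-42) = -2562)
(-326 + 9300)*(48395 + x(-206)) = (-326 + 9300)*(48395 - 2562) = 8974*45833 = 411305342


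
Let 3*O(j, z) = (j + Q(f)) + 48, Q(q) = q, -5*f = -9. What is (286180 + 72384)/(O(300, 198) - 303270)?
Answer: -1792820/1515767 ≈ -1.1828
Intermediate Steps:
f = 9/5 (f = -⅕*(-9) = 9/5 ≈ 1.8000)
O(j, z) = 83/5 + j/3 (O(j, z) = ((j + 9/5) + 48)/3 = ((9/5 + j) + 48)/3 = (249/5 + j)/3 = 83/5 + j/3)
(286180 + 72384)/(O(300, 198) - 303270) = (286180 + 72384)/((83/5 + (⅓)*300) - 303270) = 358564/((83/5 + 100) - 303270) = 358564/(583/5 - 303270) = 358564/(-1515767/5) = 358564*(-5/1515767) = -1792820/1515767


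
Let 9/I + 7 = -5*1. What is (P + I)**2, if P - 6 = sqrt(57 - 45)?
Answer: 633/16 + 21*sqrt(3) ≈ 75.936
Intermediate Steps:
P = 6 + 2*sqrt(3) (P = 6 + sqrt(57 - 45) = 6 + sqrt(12) = 6 + 2*sqrt(3) ≈ 9.4641)
I = -3/4 (I = 9/(-7 - 5*1) = 9/(-7 - 5) = 9/(-12) = 9*(-1/12) = -3/4 ≈ -0.75000)
(P + I)**2 = ((6 + 2*sqrt(3)) - 3/4)**2 = (21/4 + 2*sqrt(3))**2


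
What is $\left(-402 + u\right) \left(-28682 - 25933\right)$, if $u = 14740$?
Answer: $-783069870$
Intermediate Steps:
$\left(-402 + u\right) \left(-28682 - 25933\right) = \left(-402 + 14740\right) \left(-28682 - 25933\right) = 14338 \left(-54615\right) = -783069870$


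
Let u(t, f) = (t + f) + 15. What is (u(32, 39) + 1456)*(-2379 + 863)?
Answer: -2337672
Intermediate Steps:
u(t, f) = 15 + f + t (u(t, f) = (f + t) + 15 = 15 + f + t)
(u(32, 39) + 1456)*(-2379 + 863) = ((15 + 39 + 32) + 1456)*(-2379 + 863) = (86 + 1456)*(-1516) = 1542*(-1516) = -2337672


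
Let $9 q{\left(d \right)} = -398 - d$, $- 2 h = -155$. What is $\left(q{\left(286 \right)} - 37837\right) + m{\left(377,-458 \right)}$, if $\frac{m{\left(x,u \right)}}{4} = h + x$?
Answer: $-36095$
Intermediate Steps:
$h = \frac{155}{2}$ ($h = \left(- \frac{1}{2}\right) \left(-155\right) = \frac{155}{2} \approx 77.5$)
$q{\left(d \right)} = - \frac{398}{9} - \frac{d}{9}$ ($q{\left(d \right)} = \frac{-398 - d}{9} = - \frac{398}{9} - \frac{d}{9}$)
$m{\left(x,u \right)} = 310 + 4 x$ ($m{\left(x,u \right)} = 4 \left(\frac{155}{2} + x\right) = 310 + 4 x$)
$\left(q{\left(286 \right)} - 37837\right) + m{\left(377,-458 \right)} = \left(\left(- \frac{398}{9} - \frac{286}{9}\right) - 37837\right) + \left(310 + 4 \cdot 377\right) = \left(\left(- \frac{398}{9} - \frac{286}{9}\right) - 37837\right) + \left(310 + 1508\right) = \left(-76 - 37837\right) + 1818 = -37913 + 1818 = -36095$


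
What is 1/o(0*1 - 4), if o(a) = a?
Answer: -¼ ≈ -0.25000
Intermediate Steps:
1/o(0*1 - 4) = 1/(0*1 - 4) = 1/(0 - 4) = 1/(-4) = -¼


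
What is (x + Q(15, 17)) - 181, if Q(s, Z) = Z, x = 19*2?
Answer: -126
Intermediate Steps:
x = 38
(x + Q(15, 17)) - 181 = (38 + 17) - 181 = 55 - 181 = -126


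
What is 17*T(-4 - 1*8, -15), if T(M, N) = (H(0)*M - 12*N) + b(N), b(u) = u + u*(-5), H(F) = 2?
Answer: 3672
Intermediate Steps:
b(u) = -4*u (b(u) = u - 5*u = -4*u)
T(M, N) = -16*N + 2*M (T(M, N) = (2*M - 12*N) - 4*N = (-12*N + 2*M) - 4*N = -16*N + 2*M)
17*T(-4 - 1*8, -15) = 17*(-16*(-15) + 2*(-4 - 1*8)) = 17*(240 + 2*(-4 - 8)) = 17*(240 + 2*(-12)) = 17*(240 - 24) = 17*216 = 3672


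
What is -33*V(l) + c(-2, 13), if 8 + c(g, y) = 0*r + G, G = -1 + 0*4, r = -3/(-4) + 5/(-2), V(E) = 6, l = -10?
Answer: -207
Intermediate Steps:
r = -7/4 (r = -3*(-1/4) + 5*(-1/2) = 3/4 - 5/2 = -7/4 ≈ -1.7500)
G = -1 (G = -1 + 0 = -1)
c(g, y) = -9 (c(g, y) = -8 + (0*(-7/4) - 1) = -8 + (0 - 1) = -8 - 1 = -9)
-33*V(l) + c(-2, 13) = -33*6 - 9 = -198 - 9 = -207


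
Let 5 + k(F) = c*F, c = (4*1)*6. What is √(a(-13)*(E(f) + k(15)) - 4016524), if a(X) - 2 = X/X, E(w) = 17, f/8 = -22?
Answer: 4*I*√250963 ≈ 2003.8*I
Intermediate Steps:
f = -176 (f = 8*(-22) = -176)
c = 24 (c = 4*6 = 24)
k(F) = -5 + 24*F
a(X) = 3 (a(X) = 2 + X/X = 2 + 1 = 3)
√(a(-13)*(E(f) + k(15)) - 4016524) = √(3*(17 + (-5 + 24*15)) - 4016524) = √(3*(17 + (-5 + 360)) - 4016524) = √(3*(17 + 355) - 4016524) = √(3*372 - 4016524) = √(1116 - 4016524) = √(-4015408) = 4*I*√250963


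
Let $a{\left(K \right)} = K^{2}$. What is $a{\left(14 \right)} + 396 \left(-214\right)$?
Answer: $-84548$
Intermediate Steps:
$a{\left(14 \right)} + 396 \left(-214\right) = 14^{2} + 396 \left(-214\right) = 196 - 84744 = -84548$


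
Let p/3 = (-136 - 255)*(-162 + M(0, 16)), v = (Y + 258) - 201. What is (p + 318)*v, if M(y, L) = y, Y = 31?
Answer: 16750272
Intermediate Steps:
v = 88 (v = (31 + 258) - 201 = 289 - 201 = 88)
p = 190026 (p = 3*((-136 - 255)*(-162 + 0)) = 3*(-391*(-162)) = 3*63342 = 190026)
(p + 318)*v = (190026 + 318)*88 = 190344*88 = 16750272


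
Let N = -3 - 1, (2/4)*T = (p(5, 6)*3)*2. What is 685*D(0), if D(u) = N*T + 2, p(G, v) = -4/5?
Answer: 27674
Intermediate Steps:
p(G, v) = -⅘ (p(G, v) = -4*⅕ = -⅘)
T = -48/5 (T = 2*(-⅘*3*2) = 2*(-12/5*2) = 2*(-24/5) = -48/5 ≈ -9.6000)
N = -4
D(u) = 202/5 (D(u) = -4*(-48/5) + 2 = 192/5 + 2 = 202/5)
685*D(0) = 685*(202/5) = 27674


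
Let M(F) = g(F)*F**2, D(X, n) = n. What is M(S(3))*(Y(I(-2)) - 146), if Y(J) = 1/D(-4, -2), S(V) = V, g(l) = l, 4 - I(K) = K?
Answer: -7911/2 ≈ -3955.5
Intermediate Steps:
I(K) = 4 - K
Y(J) = -1/2 (Y(J) = 1/(-2) = -1/2)
M(F) = F**3 (M(F) = F*F**2 = F**3)
M(S(3))*(Y(I(-2)) - 146) = 3**3*(-1/2 - 146) = 27*(-293/2) = -7911/2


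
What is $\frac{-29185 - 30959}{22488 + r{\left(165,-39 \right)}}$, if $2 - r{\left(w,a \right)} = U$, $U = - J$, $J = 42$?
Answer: $- \frac{15036}{5633} \approx -2.6693$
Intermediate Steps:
$U = -42$ ($U = \left(-1\right) 42 = -42$)
$r{\left(w,a \right)} = 44$ ($r{\left(w,a \right)} = 2 - -42 = 2 + 42 = 44$)
$\frac{-29185 - 30959}{22488 + r{\left(165,-39 \right)}} = \frac{-29185 - 30959}{22488 + 44} = - \frac{60144}{22532} = \left(-60144\right) \frac{1}{22532} = - \frac{15036}{5633}$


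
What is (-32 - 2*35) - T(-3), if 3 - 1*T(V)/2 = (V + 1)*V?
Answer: -96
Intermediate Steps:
T(V) = 6 - 2*V*(1 + V) (T(V) = 6 - 2*(V + 1)*V = 6 - 2*(1 + V)*V = 6 - 2*V*(1 + V))
(-32 - 2*35) - T(-3) = (-32 - 2*35) - (6 - 2*(-3) - 2*(-3)²) = (-32 - 70) - (6 + 6 - 2*9) = -102 - (6 + 6 - 18) = -102 - 1*(-6) = -102 + 6 = -96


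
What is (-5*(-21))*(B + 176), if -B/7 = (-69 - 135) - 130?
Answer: 263970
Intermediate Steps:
B = 2338 (B = -7*((-69 - 135) - 130) = -7*(-204 - 130) = -7*(-334) = 2338)
(-5*(-21))*(B + 176) = (-5*(-21))*(2338 + 176) = 105*2514 = 263970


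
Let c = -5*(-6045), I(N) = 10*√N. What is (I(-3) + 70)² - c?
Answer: -25625 + 1400*I*√3 ≈ -25625.0 + 2424.9*I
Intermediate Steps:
c = 30225
(I(-3) + 70)² - c = (10*√(-3) + 70)² - 1*30225 = (10*(I*√3) + 70)² - 30225 = (10*I*√3 + 70)² - 30225 = (70 + 10*I*√3)² - 30225 = -30225 + (70 + 10*I*√3)²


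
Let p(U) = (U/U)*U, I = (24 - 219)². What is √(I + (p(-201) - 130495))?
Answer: I*√92671 ≈ 304.42*I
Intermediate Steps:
I = 38025 (I = (-195)² = 38025)
p(U) = U (p(U) = 1*U = U)
√(I + (p(-201) - 130495)) = √(38025 + (-201 - 130495)) = √(38025 - 130696) = √(-92671) = I*√92671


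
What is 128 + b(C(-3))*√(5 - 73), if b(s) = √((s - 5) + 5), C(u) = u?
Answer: 128 - 2*√51 ≈ 113.72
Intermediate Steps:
b(s) = √s (b(s) = √((-5 + s) + 5) = √s)
128 + b(C(-3))*√(5 - 73) = 128 + √(-3)*√(5 - 73) = 128 + (I*√3)*√(-68) = 128 + (I*√3)*(2*I*√17) = 128 - 2*√51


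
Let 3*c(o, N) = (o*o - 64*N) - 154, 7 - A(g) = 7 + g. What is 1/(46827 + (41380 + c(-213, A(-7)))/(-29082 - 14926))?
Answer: 132024/6182118941 ≈ 2.1356e-5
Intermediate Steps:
A(g) = -g (A(g) = 7 - (7 + g) = 7 + (-7 - g) = -g)
c(o, N) = -154/3 - 64*N/3 + o**2/3 (c(o, N) = ((o*o - 64*N) - 154)/3 = ((o**2 - 64*N) - 154)/3 = (-154 + o**2 - 64*N)/3 = -154/3 - 64*N/3 + o**2/3)
1/(46827 + (41380 + c(-213, A(-7)))/(-29082 - 14926)) = 1/(46827 + (41380 + (-154/3 - (-64)*(-7)/3 + (1/3)*(-213)**2))/(-29082 - 14926)) = 1/(46827 + (41380 + (-154/3 - 64/3*7 + (1/3)*45369))/(-44008)) = 1/(46827 + (41380 + (-154/3 - 448/3 + 15123))*(-1/44008)) = 1/(46827 + (41380 + 44767/3)*(-1/44008)) = 1/(46827 + (168907/3)*(-1/44008)) = 1/(46827 - 168907/132024) = 1/(6182118941/132024) = 132024/6182118941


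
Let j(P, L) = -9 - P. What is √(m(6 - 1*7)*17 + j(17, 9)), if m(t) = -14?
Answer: 2*I*√66 ≈ 16.248*I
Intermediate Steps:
√(m(6 - 1*7)*17 + j(17, 9)) = √(-14*17 + (-9 - 1*17)) = √(-238 + (-9 - 17)) = √(-238 - 26) = √(-264) = 2*I*√66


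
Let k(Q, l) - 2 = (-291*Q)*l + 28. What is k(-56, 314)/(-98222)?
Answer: -2558487/49111 ≈ -52.096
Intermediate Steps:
k(Q, l) = 30 - 291*Q*l (k(Q, l) = 2 + ((-291*Q)*l + 28) = 2 + (-291*Q*l + 28) = 2 + (28 - 291*Q*l) = 30 - 291*Q*l)
k(-56, 314)/(-98222) = (30 - 291*(-56)*314)/(-98222) = (30 + 5116944)*(-1/98222) = 5116974*(-1/98222) = -2558487/49111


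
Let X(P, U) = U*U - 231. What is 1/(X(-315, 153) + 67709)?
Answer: 1/90887 ≈ 1.1003e-5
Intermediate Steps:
X(P, U) = -231 + U² (X(P, U) = U² - 231 = -231 + U²)
1/(X(-315, 153) + 67709) = 1/((-231 + 153²) + 67709) = 1/((-231 + 23409) + 67709) = 1/(23178 + 67709) = 1/90887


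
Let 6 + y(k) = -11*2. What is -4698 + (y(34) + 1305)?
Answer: -3421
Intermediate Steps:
y(k) = -28 (y(k) = -6 - 11*2 = -6 - 22 = -28)
-4698 + (y(34) + 1305) = -4698 + (-28 + 1305) = -4698 + 1277 = -3421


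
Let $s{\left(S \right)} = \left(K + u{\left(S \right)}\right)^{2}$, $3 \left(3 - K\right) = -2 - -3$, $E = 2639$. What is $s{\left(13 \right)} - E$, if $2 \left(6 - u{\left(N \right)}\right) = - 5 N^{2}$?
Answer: $\frac{6597565}{36} \approx 1.8327 \cdot 10^{5}$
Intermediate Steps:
$u{\left(N \right)} = 6 + \frac{5 N^{2}}{2}$ ($u{\left(N \right)} = 6 - \frac{\left(-5\right) N^{2}}{2} = 6 + \frac{5 N^{2}}{2}$)
$K = \frac{8}{3}$ ($K = 3 - \frac{-2 - -3}{3} = 3 - \frac{-2 + 3}{3} = 3 - \frac{1}{3} = \frac{8}{3} \approx 2.6667$)
$s{\left(S \right)} = \left(\frac{26}{3} + \frac{5 S^{2}}{2}\right)^{2}$ ($s{\left(S \right)} = \left(\frac{8}{3} + \left(6 + \frac{5 S^{2}}{2}\right)\right)^{2} = \left(\frac{26}{3} + \frac{5 S^{2}}{2}\right)^{2}$)
$s{\left(13 \right)} - E = \frac{\left(52 + 15 \cdot 13^{2}\right)^{2}}{36} - 2639 = \frac{\left(52 + 15 \cdot 169\right)^{2}}{36} - 2639 = \frac{\left(52 + 2535\right)^{2}}{36} - 2639 = \frac{2587^{2}}{36} - 2639 = \frac{1}{36} \cdot 6692569 - 2639 = \frac{6692569}{36} - 2639 = \frac{6597565}{36}$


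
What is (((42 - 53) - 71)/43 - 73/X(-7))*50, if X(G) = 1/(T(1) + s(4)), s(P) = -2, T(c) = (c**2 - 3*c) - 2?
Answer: 937600/43 ≈ 21805.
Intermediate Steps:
T(c) = -2 + c**2 - 3*c
X(G) = -1/6 (X(G) = 1/((-2 + 1**2 - 3*1) - 2) = 1/((-2 + 1 - 3) - 2) = 1/(-4 - 2) = 1/(-6) = -1/6)
(((42 - 53) - 71)/43 - 73/X(-7))*50 = (((42 - 53) - 71)/43 - 73/(-1/6))*50 = ((-11 - 71)*(1/43) - 73*(-6))*50 = (-82*1/43 + 438)*50 = (-82/43 + 438)*50 = (18752/43)*50 = 937600/43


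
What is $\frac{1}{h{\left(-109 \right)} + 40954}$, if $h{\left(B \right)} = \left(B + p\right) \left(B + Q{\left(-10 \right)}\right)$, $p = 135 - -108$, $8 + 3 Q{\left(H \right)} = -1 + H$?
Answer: $\frac{3}{76498} \approx 3.9217 \cdot 10^{-5}$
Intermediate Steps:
$Q{\left(H \right)} = -3 + \frac{H}{3}$ ($Q{\left(H \right)} = - \frac{8}{3} + \frac{-1 + H}{3} = - \frac{8}{3} + \left(- \frac{1}{3} + \frac{H}{3}\right) = -3 + \frac{H}{3}$)
$p = 243$ ($p = 135 + 108 = 243$)
$h{\left(B \right)} = \left(243 + B\right) \left(- \frac{19}{3} + B\right)$ ($h{\left(B \right)} = \left(B + 243\right) \left(B + \left(-3 + \frac{1}{3} \left(-10\right)\right)\right) = \left(243 + B\right) \left(B - \frac{19}{3}\right) = \left(243 + B\right) \left(- \frac{19}{3} + B\right)$)
$\frac{1}{h{\left(-109 \right)} + 40954} = \frac{1}{\left(-1539 + \left(-109\right)^{2} + \frac{710}{3} \left(-109\right)\right) + 40954} = \frac{1}{\left(-1539 + 11881 - \frac{77390}{3}\right) + 40954} = \frac{1}{- \frac{46364}{3} + 40954} = \frac{1}{\frac{76498}{3}} = \frac{3}{76498}$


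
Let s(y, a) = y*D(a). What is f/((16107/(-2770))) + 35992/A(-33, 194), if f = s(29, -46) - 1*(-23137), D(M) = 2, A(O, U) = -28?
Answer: -12136364/2301 ≈ -5274.4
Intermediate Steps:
s(y, a) = 2*y (s(y, a) = y*2 = 2*y)
f = 23195 (f = 2*29 - 1*(-23137) = 58 + 23137 = 23195)
f/((16107/(-2770))) + 35992/A(-33, 194) = 23195/((16107/(-2770))) + 35992/(-28) = 23195/((16107*(-1/2770))) + 35992*(-1/28) = 23195/(-16107/2770) - 8998/7 = 23195*(-2770/16107) - 8998/7 = -64250150/16107 - 8998/7 = -12136364/2301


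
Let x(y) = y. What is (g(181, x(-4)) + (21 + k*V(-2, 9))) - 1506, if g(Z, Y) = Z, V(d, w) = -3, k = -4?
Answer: -1292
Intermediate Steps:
(g(181, x(-4)) + (21 + k*V(-2, 9))) - 1506 = (181 + (21 - 4*(-3))) - 1506 = (181 + (21 + 12)) - 1506 = (181 + 33) - 1506 = 214 - 1506 = -1292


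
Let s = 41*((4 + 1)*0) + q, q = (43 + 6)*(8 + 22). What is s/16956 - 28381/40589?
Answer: -70260401/114704514 ≈ -0.61253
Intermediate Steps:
q = 1470 (q = 49*30 = 1470)
s = 1470 (s = 41*((4 + 1)*0) + 1470 = 41*(5*0) + 1470 = 41*0 + 1470 = 0 + 1470 = 1470)
s/16956 - 28381/40589 = 1470/16956 - 28381/40589 = 1470*(1/16956) - 28381*1/40589 = 245/2826 - 28381/40589 = -70260401/114704514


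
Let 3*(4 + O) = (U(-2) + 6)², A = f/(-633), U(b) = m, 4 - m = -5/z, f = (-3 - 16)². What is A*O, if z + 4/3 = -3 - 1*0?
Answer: -4042117/320931 ≈ -12.595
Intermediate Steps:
z = -13/3 (z = -4/3 + (-3 - 1*0) = -4/3 + (-3 + 0) = -4/3 - 3 = -13/3 ≈ -4.3333)
f = 361 (f = (-19)² = 361)
m = 37/13 (m = 4 - (-5)/(-13/3) = 4 - (-5)*(-3)/13 = 4 - 1*15/13 = 4 - 15/13 = 37/13 ≈ 2.8462)
U(b) = 37/13
A = -361/633 (A = 361/(-633) = 361*(-1/633) = -361/633 ≈ -0.57030)
O = 11197/507 (O = -4 + (37/13 + 6)²/3 = -4 + (115/13)²/3 = -4 + (⅓)*(13225/169) = -4 + 13225/507 = 11197/507 ≈ 22.085)
A*O = -361/633*11197/507 = -4042117/320931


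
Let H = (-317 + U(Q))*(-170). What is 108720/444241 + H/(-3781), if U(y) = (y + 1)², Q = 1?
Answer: -23226993290/1679675221 ≈ -13.828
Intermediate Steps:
U(y) = (1 + y)²
H = 53210 (H = (-317 + (1 + 1)²)*(-170) = (-317 + 2²)*(-170) = (-317 + 4)*(-170) = -313*(-170) = 53210)
108720/444241 + H/(-3781) = 108720/444241 + 53210/(-3781) = 108720*(1/444241) + 53210*(-1/3781) = 108720/444241 - 53210/3781 = -23226993290/1679675221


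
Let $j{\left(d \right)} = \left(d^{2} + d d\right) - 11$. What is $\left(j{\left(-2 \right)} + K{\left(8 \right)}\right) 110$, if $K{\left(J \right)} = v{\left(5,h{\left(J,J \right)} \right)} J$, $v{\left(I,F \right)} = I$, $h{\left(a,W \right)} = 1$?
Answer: $4070$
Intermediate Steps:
$K{\left(J \right)} = 5 J$
$j{\left(d \right)} = -11 + 2 d^{2}$ ($j{\left(d \right)} = \left(d^{2} + d^{2}\right) - 11 = 2 d^{2} - 11 = -11 + 2 d^{2}$)
$\left(j{\left(-2 \right)} + K{\left(8 \right)}\right) 110 = \left(\left(-11 + 2 \left(-2\right)^{2}\right) + 5 \cdot 8\right) 110 = \left(\left(-11 + 2 \cdot 4\right) + 40\right) 110 = \left(\left(-11 + 8\right) + 40\right) 110 = \left(-3 + 40\right) 110 = 37 \cdot 110 = 4070$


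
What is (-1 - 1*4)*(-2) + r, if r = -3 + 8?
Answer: 15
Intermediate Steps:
r = 5
(-1 - 1*4)*(-2) + r = (-1 - 1*4)*(-2) + 5 = (-1 - 4)*(-2) + 5 = -5*(-2) + 5 = 10 + 5 = 15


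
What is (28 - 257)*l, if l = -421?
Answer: 96409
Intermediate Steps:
(28 - 257)*l = (28 - 257)*(-421) = -229*(-421) = 96409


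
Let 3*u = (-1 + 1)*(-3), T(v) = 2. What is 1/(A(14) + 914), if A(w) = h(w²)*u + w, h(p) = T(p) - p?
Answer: 1/928 ≈ 0.0010776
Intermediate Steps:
u = 0 (u = ((-1 + 1)*(-3))/3 = (0*(-3))/3 = (⅓)*0 = 0)
h(p) = 2 - p
A(w) = w (A(w) = (2 - w²)*0 + w = 0 + w = w)
1/(A(14) + 914) = 1/(14 + 914) = 1/928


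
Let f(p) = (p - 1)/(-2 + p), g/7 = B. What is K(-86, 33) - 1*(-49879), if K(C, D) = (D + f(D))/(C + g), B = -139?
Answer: 1637476636/32829 ≈ 49879.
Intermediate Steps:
g = -973 (g = 7*(-139) = -973)
f(p) = (-1 + p)/(-2 + p)
K(C, D) = (D + (-1 + D)/(-2 + D))/(-973 + C) (K(C, D) = (D + (-1 + D)/(-2 + D))/(C - 973) = (D + (-1 + D)/(-2 + D))/(-973 + C))
K(-86, 33) - 1*(-49879) = (-1 + 33 + 33*(-2 + 33))/((-973 - 86)*(-2 + 33)) - 1*(-49879) = (-1 + 33 + 33*31)/(-1059*31) + 49879 = -1/1059*1/31*(-1 + 33 + 1023) + 49879 = -1/1059*1/31*1055 + 49879 = -1055/32829 + 49879 = 1637476636/32829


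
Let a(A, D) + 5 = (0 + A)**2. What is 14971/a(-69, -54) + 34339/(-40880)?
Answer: 112174549/48606320 ≈ 2.3078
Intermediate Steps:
a(A, D) = -5 + A**2 (a(A, D) = -5 + (0 + A)**2 = -5 + A**2)
14971/a(-69, -54) + 34339/(-40880) = 14971/(-5 + (-69)**2) + 34339/(-40880) = 14971/(-5 + 4761) + 34339*(-1/40880) = 14971/4756 - 34339/40880 = 112174549/48606320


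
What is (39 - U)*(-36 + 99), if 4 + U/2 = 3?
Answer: 2583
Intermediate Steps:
U = -2 (U = -8 + 2*3 = -8 + 6 = -2)
(39 - U)*(-36 + 99) = (39 - 1*(-2))*(-36 + 99) = (39 + 2)*63 = 41*63 = 2583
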